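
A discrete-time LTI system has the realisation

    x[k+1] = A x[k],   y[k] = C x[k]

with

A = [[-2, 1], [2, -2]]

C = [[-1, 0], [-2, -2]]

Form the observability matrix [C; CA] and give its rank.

2

CA = [[2, -1], [0, 2]]
Observability matrix O = [C; CA] = [[-1, 0], [-2, -2], [2, -1], [0, 2]]
Take the 2×2 submatrix of O formed by rows 1, 2: [[-1, 0], [-2, -2]]. Its determinant is (-1)·(-2) - 0·(-2) = 2 - 0 = 2 ≠ 0.
So rank(O) ≥ 2; since O has 2 columns, rank(O) = 2.
rank(O) = 2 = n, so the pair (A, C) is completely observable.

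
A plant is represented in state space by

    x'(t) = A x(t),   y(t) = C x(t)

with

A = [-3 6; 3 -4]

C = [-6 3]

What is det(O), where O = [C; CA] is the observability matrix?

CA = [[27, -48]]
Observability matrix O = [C; CA] = [[-6, 3], [27, -48]]
det(O) = (-6)·(-48) - 3·27 = 288 - 81 = 207
Since det(O) ≠ 0, rank(O) = 2 and the system is completely observable.

207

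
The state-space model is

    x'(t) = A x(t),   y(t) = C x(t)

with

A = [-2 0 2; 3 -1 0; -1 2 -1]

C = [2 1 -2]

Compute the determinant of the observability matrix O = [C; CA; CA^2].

CA = [[1, -5, 6]]
CA^2 = [[-23, 17, -4]]
Observability matrix O = [C; CA; CA^2] = [[2, 1, -2], [1, -5, 6], [-23, 17, -4]]
Expanding along the first row, det(O) = 2·((-5)·(-4) - 6·17) - 1·(1·(-4) - 6·(-23)) + (-2)·(1·17 - (-5)·(-23)) = 2·(-82) - 1·134 + (-2)·(-98) = -102
Since det(O) ≠ 0, rank(O) = 3 and the system is completely observable.

-102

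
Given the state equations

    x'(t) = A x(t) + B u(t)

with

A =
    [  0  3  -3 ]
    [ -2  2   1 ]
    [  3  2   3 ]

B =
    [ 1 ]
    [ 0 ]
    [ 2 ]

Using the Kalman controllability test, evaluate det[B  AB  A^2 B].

AB = [[-6], [0], [9]]
A^2B = [[-27], [21], [9]]
Controllability matrix C = [B  AB  A^2B] = [[1, -6, -27], [0, 0, 21], [2, 9, 9]]
Expanding along the first row, det(C) = 1·(0·9 - 21·9) - (-6)·(0·9 - 21·2) + (-27)·(0·9 - 0·2) = 1·(-189) - (-6)·(-42) + (-27)·0 = -441
Since det(C) ≠ 0, rank(C) = 3 and the system is completely controllable.

-441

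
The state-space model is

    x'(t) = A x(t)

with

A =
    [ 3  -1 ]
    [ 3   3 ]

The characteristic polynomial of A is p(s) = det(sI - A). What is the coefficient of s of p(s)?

For a 2×2 matrix, det(sI - A) = s^2 - (tr A)s + det A.
tr A = 6, det A = 12.
So p(s) = s^2 - 6s + 12.
The coefficient of s is -6.

-6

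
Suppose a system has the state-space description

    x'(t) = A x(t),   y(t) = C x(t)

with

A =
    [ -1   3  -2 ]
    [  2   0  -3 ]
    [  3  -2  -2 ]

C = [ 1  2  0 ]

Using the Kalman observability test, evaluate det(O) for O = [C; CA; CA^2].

CA = [[3, 3, -8]]
CA^2 = [[-21, 25, 1]]
Observability matrix O = [C; CA; CA^2] = [[1, 2, 0], [3, 3, -8], [-21, 25, 1]]
Expanding along the first row, det(O) = 1·(3·1 - (-8)·25) - 2·(3·1 - (-8)·(-21)) + 0·(3·25 - 3·(-21)) = 1·203 - 2·(-165) + 0·138 = 533
Since det(O) ≠ 0, rank(O) = 3 and the system is completely observable.

533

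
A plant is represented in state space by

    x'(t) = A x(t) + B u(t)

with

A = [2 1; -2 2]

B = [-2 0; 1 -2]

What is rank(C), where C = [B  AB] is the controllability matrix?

2

AB = [[-3, -2], [6, -4]]
Controllability matrix C = [B  AB] = [[-2, 0, -3, -2], [1, -2, 6, -4]]
Take the 2×2 submatrix of C formed by columns 1, 2: [[-2, 0], [1, -2]]. Its determinant is (-2)·(-2) - 0·1 = 4 - 0 = 4 ≠ 0.
So rank(C) ≥ 2; since C has 2 rows, rank(C) = 2.
rank(C) = 2 = n, so the pair (A, B) is completely controllable.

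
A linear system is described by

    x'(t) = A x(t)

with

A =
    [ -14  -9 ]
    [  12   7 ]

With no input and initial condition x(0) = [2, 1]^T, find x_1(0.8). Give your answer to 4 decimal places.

-1.6156

det(sI - A) = s^2 - (tr A)s + det A, with tr A = (-14) + 7 = -7 and det A = (-14)·7 - (-9)·12 = -98 - (-108) = 10.
So p(s) = det(sI - A) = s^2 + 7s + 10.
Factor s^2 + 7s + 10: two numbers with sum -7 and product 10 are -2 and -5, so s^2 + 7s + 10 = (s + 2)(s + 5).
Hence p(s) = (s + 2) (s + 5), with roots -5, -2.
The eigenvalues -5, -2 are distinct and real, so A is diagonalisable and x(t) = e^{At} x(0) = V diag(e^{λ_i t}) V^{-1} x(0), where the columns of V are the eigenvectors.
λ = -5: A - (-5)I = [[-9, -9], [12, 12]]. Row 1 gives (-9)·v1 + (-9)·v2 = 0, so take v_1 = [1, -1]^T.
λ = -2: A - (-2)I = [[-12, -9], [12, 9]]. Row 1 gives (-12)·v1 + (-9)·v2 = 0, so take v_2 = [-3, 4]^T.
V = [v_1 v_2] = [[1, -3], [-1, 4]] has det V = 1, so V^{-1} = adj(V)/det V = [[4, 3], [1, 1]].
Modal coordinates z(0) = V^{-1} x(0): 4·2 + 3·1 = 11; 1·2 + 1·1 = 3; so z(0) = [11, 3]^T.
x_1(t) = Σ_i (v_i)_1 · z_i(0) · e^{λ_i t} (row 1 of V times the modal terms).
x_1(0.8) = 1·11·e^{-5·0.8} + (-3)·3·e^{-2·0.8} = 11·0.018316 + (-9)·0.201897 = -1.6156.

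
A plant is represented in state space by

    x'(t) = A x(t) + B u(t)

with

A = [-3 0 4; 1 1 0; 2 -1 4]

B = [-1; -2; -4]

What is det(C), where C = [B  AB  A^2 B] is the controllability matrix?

AB = [[-13], [-3], [-16]]
A^2B = [[-25], [-16], [-87]]
Controllability matrix C = [B  AB  A^2B] = [[-1, -13, -25], [-2, -3, -16], [-4, -16, -87]]
Expanding along the first row, det(C) = (-1)·((-3)·(-87) - (-16)·(-16)) - (-13)·((-2)·(-87) - (-16)·(-4)) + (-25)·((-2)·(-16) - (-3)·(-4)) = (-1)·5 - (-13)·110 + (-25)·20 = 925
Since det(C) ≠ 0, rank(C) = 3 and the system is completely controllable.

925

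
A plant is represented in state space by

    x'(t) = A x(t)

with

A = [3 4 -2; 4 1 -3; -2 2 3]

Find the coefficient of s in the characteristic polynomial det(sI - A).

1

Expand det(sI - A) for the 3×3 matrix.
p(s) = s^3 - 7s^2 + s + 17.
(Check: constant term = det(-A) = (-1)^3 det A = 17; coefficient of s^2 = -tr A = -7.)
The coefficient of s is 1.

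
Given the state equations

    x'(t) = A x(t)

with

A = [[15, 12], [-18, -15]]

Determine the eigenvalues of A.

-3, 3

det(sI - A) = s^2 - (tr A)s + det A, with tr A = 15 + (-15) = 0 and det A = 15·(-15) - 12·(-18) = -225 - (-216) = -9.
So p(s) = det(sI - A) = s^2 - 9.
Factor s^2 - 9: two numbers with sum 0 and product -9 are 3 and -3, so s^2 - 9 = (s - 3)(s + 3).
Hence p(s) = (s - 3) (s + 3), with roots -3, 3.
At least one eigenvalue has non-negative real part, so the system is not asymptotically stable.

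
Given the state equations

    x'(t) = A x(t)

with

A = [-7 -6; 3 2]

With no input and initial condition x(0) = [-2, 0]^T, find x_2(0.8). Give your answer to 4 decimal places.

-0.8171

det(sI - A) = s^2 - (tr A)s + det A, with tr A = (-7) + 2 = -5 and det A = (-7)·2 - (-6)·3 = -14 - (-18) = 4.
So p(s) = det(sI - A) = s^2 + 5s + 4.
Factor s^2 + 5s + 4: two numbers with sum -5 and product 4 are -1 and -4, so s^2 + 5s + 4 = (s + 1)(s + 4).
Hence p(s) = (s + 1) (s + 4), with roots -4, -1.
The eigenvalues -4, -1 are distinct and real, so A is diagonalisable and x(t) = e^{At} x(0) = V diag(e^{λ_i t}) V^{-1} x(0), where the columns of V are the eigenvectors.
λ = -4: A - (-4)I = [[-3, -6], [3, 6]]. Row 1 gives (-3)·v1 + (-6)·v2 = 0, so take v_1 = [-2, 1]^T.
λ = -1: A - (-1)I = [[-6, -6], [3, 3]]. Row 1 gives (-6)·v1 + (-6)·v2 = 0, so take v_2 = [-1, 1]^T.
V = [v_1 v_2] = [[-2, -1], [1, 1]] has det V = -1, so V^{-1} = adj(V)/det V = [[-1, -1], [1, 2]].
Modal coordinates z(0) = V^{-1} x(0): (-1)·(-2) + (-1)·0 = 2; 1·(-2) + 2·0 = -2; so z(0) = [2, -2]^T.
x_2(t) = Σ_i (v_i)_2 · z_i(0) · e^{λ_i t} (row 2 of V times the modal terms).
x_2(0.8) = 1·2·e^{-4·0.8} + 1·(-2)·e^{-1·0.8} = 2·0.040762 + (-2)·0.449329 = -0.8171.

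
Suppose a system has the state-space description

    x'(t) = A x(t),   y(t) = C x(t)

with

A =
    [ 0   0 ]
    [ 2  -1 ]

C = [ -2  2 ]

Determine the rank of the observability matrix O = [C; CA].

CA = [[4, -2]]
Observability matrix O = [C; CA] = [[-2, 2], [4, -2]]
det(O) = (-2)·(-2) - 2·4 = 4 - 8 = -4 ≠ 0, so rank(O) = 2.
rank(O) = 2 = n, so the pair (A, C) is completely observable.

2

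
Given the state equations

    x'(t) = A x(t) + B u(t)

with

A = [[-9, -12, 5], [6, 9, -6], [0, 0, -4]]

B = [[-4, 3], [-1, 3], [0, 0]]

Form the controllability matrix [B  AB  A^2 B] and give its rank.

AB = [[48, -63], [-33, 45], [0, 0]]
A^2B = [[-36, 27], [-9, 27], [0, 0]]
Controllability matrix C = [B  AB  A^2B] = [[-4, 3, 48, -63, -36, 27], [-1, 3, -33, 45, -9, 27], [0, 0, 0, 0, 0, 0]]
Row 3 of C is identically zero, so rank(C) ≤ 2.
The 2×2 minor from rows 1, 2, columns 1, 2 is (-4)·3 - 3·(-1) = -12 - (-3) = -9 ≠ 0, so rank(C) = 2.
rank(C) = 2 < n = 3, so the pair (A, B) is not completely controllable.

2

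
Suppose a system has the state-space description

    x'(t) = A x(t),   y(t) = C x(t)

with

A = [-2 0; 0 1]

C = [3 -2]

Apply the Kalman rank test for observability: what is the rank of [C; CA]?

CA = [[-6, -2]]
Observability matrix O = [C; CA] = [[3, -2], [-6, -2]]
det(O) = 3·(-2) - (-2)·(-6) = -6 - 12 = -18 ≠ 0, so rank(O) = 2.
rank(O) = 2 = n, so the pair (A, C) is completely observable.

2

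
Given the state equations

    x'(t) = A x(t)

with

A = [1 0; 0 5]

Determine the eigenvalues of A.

1, 5

det(sI - A) = s^2 - (tr A)s + det A, with tr A = 1 + 5 = 6 and det A = 1·5 - 0·0 = 5 - 0 = 5.
So p(s) = det(sI - A) = s^2 - 6s + 5.
Factor s^2 - 6s + 5: two numbers with sum 6 and product 5 are 5 and 1, so s^2 - 6s + 5 = (s - 5)(s - 1).
Hence p(s) = (s - 5) (s - 1), with roots 1, 5.
At least one eigenvalue has non-negative real part, so the system is not asymptotically stable.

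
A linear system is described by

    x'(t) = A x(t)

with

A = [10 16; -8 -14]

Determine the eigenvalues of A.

det(sI - A) = s^2 - (tr A)s + det A, with tr A = 10 + (-14) = -4 and det A = 10·(-14) - 16·(-8) = -140 - (-128) = -12.
So p(s) = det(sI - A) = s^2 + 4s - 12.
Factor s^2 + 4s - 12: two numbers with sum -4 and product -12 are 2 and -6, so s^2 + 4s - 12 = (s - 2)(s + 6).
Hence p(s) = (s - 2) (s + 6), with roots -6, 2.
At least one eigenvalue has non-negative real part, so the system is not asymptotically stable.

-6, 2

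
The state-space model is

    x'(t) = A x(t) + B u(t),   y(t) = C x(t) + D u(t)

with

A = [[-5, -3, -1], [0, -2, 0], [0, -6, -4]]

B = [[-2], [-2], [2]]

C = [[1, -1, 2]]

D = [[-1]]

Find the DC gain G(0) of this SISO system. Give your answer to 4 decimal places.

G(0) = C(-A)^{-1}B + D = -C A^{-1} B + D.
det A = -40, so A^{-1} = (1/-40)·adj(A) = [[-1/5, 3/20, 1/20], [0, -1/2, 0], [0, 3/4, -1/4]]
A^{-1} B = [1/5, 1, -2]^T
C A^{-1} B = -24/5
G(0) = D - C A^{-1} B = -1 - (-24/5) = 19/5 ≈ 3.8000

3.8000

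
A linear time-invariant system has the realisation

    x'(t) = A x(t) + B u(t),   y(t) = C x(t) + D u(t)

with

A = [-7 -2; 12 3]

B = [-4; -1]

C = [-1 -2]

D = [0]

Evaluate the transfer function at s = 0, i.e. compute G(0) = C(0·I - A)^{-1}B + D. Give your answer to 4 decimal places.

G(0) = C(-A)^{-1}B + D = -C A^{-1} B + D.
det A = 3, so A^{-1} = (1/3)·adj(A) = [[1, 2/3], [-4, -7/3]]
A^{-1} B = [-14/3, 55/3]^T
C A^{-1} B = -32
G(0) = D - C A^{-1} B = 0 - (-32) = 32

32.0000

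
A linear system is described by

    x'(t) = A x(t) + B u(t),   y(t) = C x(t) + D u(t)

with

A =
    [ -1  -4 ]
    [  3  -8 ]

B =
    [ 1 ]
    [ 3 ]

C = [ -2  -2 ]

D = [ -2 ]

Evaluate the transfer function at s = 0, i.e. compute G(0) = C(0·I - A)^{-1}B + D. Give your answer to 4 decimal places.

-2.2000

G(0) = C(-A)^{-1}B + D = -C A^{-1} B + D.
det A = 20, so A^{-1} = (1/20)·adj(A) = [[-2/5, 1/5], [-3/20, -1/20]]
A^{-1} B = [1/5, -3/10]^T
C A^{-1} B = 1/5
G(0) = D - C A^{-1} B = -2 - (1/5) = -11/5 ≈ -2.2000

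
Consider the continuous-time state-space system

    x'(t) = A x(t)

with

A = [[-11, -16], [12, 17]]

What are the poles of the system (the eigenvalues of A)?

det(sI - A) = s^2 - (tr A)s + det A, with tr A = (-11) + 17 = 6 and det A = (-11)·17 - (-16)·12 = -187 - (-192) = 5.
So p(s) = det(sI - A) = s^2 - 6s + 5.
Factor s^2 - 6s + 5: two numbers with sum 6 and product 5 are 5 and 1, so s^2 - 6s + 5 = (s - 5)(s - 1).
Hence p(s) = (s - 5) (s - 1), with roots 1, 5.
At least one eigenvalue has non-negative real part, so the system is not asymptotically stable.

1, 5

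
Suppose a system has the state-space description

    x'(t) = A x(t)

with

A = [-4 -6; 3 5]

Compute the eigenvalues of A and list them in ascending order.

-1, 2

det(sI - A) = s^2 - (tr A)s + det A, with tr A = (-4) + 5 = 1 and det A = (-4)·5 - (-6)·3 = -20 - (-18) = -2.
So p(s) = det(sI - A) = s^2 - s - 2.
Factor s^2 - s - 2: two numbers with sum 1 and product -2 are 2 and -1, so s^2 - s - 2 = (s - 2)(s + 1).
Hence p(s) = (s - 2) (s + 1), with roots -1, 2.
At least one eigenvalue has non-negative real part, so the system is not asymptotically stable.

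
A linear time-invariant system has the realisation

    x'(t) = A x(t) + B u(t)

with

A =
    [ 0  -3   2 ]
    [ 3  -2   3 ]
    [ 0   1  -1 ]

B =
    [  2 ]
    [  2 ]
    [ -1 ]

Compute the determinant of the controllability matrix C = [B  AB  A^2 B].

-37

AB = [[-8], [-1], [3]]
A^2B = [[9], [-13], [-4]]
Controllability matrix C = [B  AB  A^2B] = [[2, -8, 9], [2, -1, -13], [-1, 3, -4]]
Expanding along the first row, det(C) = 2·((-1)·(-4) - (-13)·3) - (-8)·(2·(-4) - (-13)·(-1)) + 9·(2·3 - (-1)·(-1)) = 2·43 - (-8)·(-21) + 9·5 = -37
Since det(C) ≠ 0, rank(C) = 3 and the system is completely controllable.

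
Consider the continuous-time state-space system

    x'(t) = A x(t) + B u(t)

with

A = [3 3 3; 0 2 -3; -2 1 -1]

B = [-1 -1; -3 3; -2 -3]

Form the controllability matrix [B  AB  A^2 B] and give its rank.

3

AB = [[-18, -3], [0, 15], [1, 8]]
A^2B = [[-51, 60], [-3, 6], [35, 13]]
Controllability matrix C = [B  AB  A^2B] = [[-1, -1, -18, -3, -51, 60], [-3, 3, 0, 15, -3, 6], [-2, -3, 1, 8, 35, 13]]
Take the 3×3 submatrix of C formed by columns 1, 2, 3: [[-1, -1, -18], [-3, 3, 0], [-2, -3, 1]]. Its determinant is (-1)·(3·1 - 0·(-3)) - (-1)·((-3)·1 - 0·(-2)) + (-18)·((-3)·(-3) - 3·(-2)) = (-1)·3 - (-1)·(-3) + (-18)·15 = -276 ≠ 0.
So rank(C) ≥ 3; since C has 3 rows, rank(C) = 3.
rank(C) = 3 = n, so the pair (A, B) is completely controllable.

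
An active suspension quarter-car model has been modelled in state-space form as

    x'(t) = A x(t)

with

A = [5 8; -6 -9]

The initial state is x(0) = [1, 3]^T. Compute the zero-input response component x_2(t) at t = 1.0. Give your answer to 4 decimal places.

-3.6677

det(sI - A) = s^2 - (tr A)s + det A, with tr A = 5 + (-9) = -4 and det A = 5·(-9) - 8·(-6) = -45 - (-48) = 3.
So p(s) = det(sI - A) = s^2 + 4s + 3.
Factor s^2 + 4s + 3: two numbers with sum -4 and product 3 are -1 and -3, so s^2 + 4s + 3 = (s + 1)(s + 3).
Hence p(s) = (s + 1) (s + 3), with roots -3, -1.
The eigenvalues -3, -1 are distinct and real, so A is diagonalisable and x(t) = e^{At} x(0) = V diag(e^{λ_i t}) V^{-1} x(0), where the columns of V are the eigenvectors.
λ = -3: A - (-3)I = [[8, 8], [-6, -6]]. Row 1 gives 8·v1 + 8·v2 = 0, so take v_1 = [1, -1]^T.
λ = -1: A - (-1)I = [[6, 8], [-6, -8]]. Row 1 gives 6·v1 + 8·v2 = 0, so take v_2 = [4, -3]^T.
V = [v_1 v_2] = [[1, 4], [-1, -3]] has det V = 1, so V^{-1} = adj(V)/det V = [[-3, -4], [1, 1]].
Modal coordinates z(0) = V^{-1} x(0): (-3)·1 + (-4)·3 = -15; 1·1 + 1·3 = 4; so z(0) = [-15, 4]^T.
x_2(t) = Σ_i (v_i)_2 · z_i(0) · e^{λ_i t} (row 2 of V times the modal terms).
x_2(1.0) = (-1)·(-15)·e^{-3·1.0} + (-3)·4·e^{-1·1.0} = 15·0.049787 + (-12)·0.367879 = -3.6677.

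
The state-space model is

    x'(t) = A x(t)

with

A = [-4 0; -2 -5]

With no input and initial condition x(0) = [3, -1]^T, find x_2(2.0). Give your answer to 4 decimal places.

-0.0018

det(sI - A) = s^2 - (tr A)s + det A, with tr A = (-4) + (-5) = -9 and det A = (-4)·(-5) - 0·(-2) = 20 - 0 = 20.
So p(s) = det(sI - A) = s^2 + 9s + 20.
Factor s^2 + 9s + 20: two numbers with sum -9 and product 20 are -4 and -5, so s^2 + 9s + 20 = (s + 4)(s + 5).
Hence p(s) = (s + 4) (s + 5), with roots -5, -4.
The eigenvalues -5, -4 are distinct and real, so A is diagonalisable and x(t) = e^{At} x(0) = V diag(e^{λ_i t}) V^{-1} x(0), where the columns of V are the eigenvectors.
λ = -5: A - (-5)I = [[1, 0], [-2, 0]]. Row 1 gives 1·v1 + 0·v2 = 0, so take v_1 = [0, 1]^T.
λ = -4: A - (-4)I = [[0, 0], [-2, -1]]. Row 2 gives (-2)·v1 + (-1)·v2 = 0, so take v_2 = [1, -2]^T.
V = [v_1 v_2] = [[0, 1], [1, -2]] has det V = -1, so V^{-1} = adj(V)/det V = [[2, 1], [1, 0]].
Modal coordinates z(0) = V^{-1} x(0): 2·3 + 1·(-1) = 5; 1·3 + 0·(-1) = 3; so z(0) = [5, 3]^T.
x_2(t) = Σ_i (v_i)_2 · z_i(0) · e^{λ_i t} (row 2 of V times the modal terms).
x_2(2.0) = 1·5·e^{-5·2.0} + (-2)·3·e^{-4·2.0} = 5·0.000045 + (-6)·0.000335 = -0.0018.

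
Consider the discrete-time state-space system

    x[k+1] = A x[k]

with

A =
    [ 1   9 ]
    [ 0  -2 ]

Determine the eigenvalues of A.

det(zI - A) = z^2 - (tr A)z + det A, with tr A = 1 + (-2) = -1 and det A = 1·(-2) - 9·0 = -2 - 0 = -2.
So p(z) = det(zI - A) = z^2 + z - 2.
Factor z^2 + z - 2: two numbers with sum -1 and product -2 are 1 and -2, so z^2 + z - 2 = (z - 1)(z + 2).
Hence p(z) = (z - 1) (z + 2), with roots -2, 1.

-2, 1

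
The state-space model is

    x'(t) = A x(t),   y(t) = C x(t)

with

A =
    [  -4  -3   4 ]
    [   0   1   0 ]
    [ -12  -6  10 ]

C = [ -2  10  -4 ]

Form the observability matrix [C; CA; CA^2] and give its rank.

2

CA = [[56, 40, -48]]
CA^2 = [[352, 160, -256]]
Observability matrix O = [C; CA; CA^2] = [[-2, 10, -4], [56, 40, -48], [352, 160, -256]]
The columns c1, c2, c3 of O are linearly dependent: c1 + c2 + 2·c3 = 0 (check each entry), so rank(O) ≤ 2.
The 2×2 minor from rows 1, 2, columns 1, 2 is (-2)·40 - 10·56 = -80 - 560 = -640 ≠ 0, so rank(O) = 2.
rank(O) = 2 < n = 3, so the pair (A, C) is not completely observable.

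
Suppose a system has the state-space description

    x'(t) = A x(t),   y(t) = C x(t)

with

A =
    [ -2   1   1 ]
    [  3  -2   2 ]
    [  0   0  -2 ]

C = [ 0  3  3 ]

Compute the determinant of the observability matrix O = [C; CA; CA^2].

CA = [[9, -6, 0]]
CA^2 = [[-36, 21, -3]]
Observability matrix O = [C; CA; CA^2] = [[0, 3, 3], [9, -6, 0], [-36, 21, -3]]
Expanding along the first row, det(O) = 0·((-6)·(-3) - 0·21) - 3·(9·(-3) - 0·(-36)) + 3·(9·21 - (-6)·(-36)) = 0·18 - 3·(-27) + 3·(-27) = 0
Since det(O) = 0, rank(O) < 3 and the system is not completely observable.

0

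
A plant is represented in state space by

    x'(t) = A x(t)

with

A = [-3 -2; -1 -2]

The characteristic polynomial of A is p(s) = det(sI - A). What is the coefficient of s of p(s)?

5

For a 2×2 matrix, det(sI - A) = s^2 - (tr A)s + det A.
tr A = -5, det A = 4.
So p(s) = s^2 + 5s + 4.
The coefficient of s is 5.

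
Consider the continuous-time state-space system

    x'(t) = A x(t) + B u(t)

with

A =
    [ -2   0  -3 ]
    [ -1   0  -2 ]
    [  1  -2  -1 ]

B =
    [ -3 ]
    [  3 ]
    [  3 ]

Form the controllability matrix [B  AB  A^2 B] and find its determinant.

AB = [[-3], [-3], [-12]]
A^2B = [[42], [27], [15]]
Controllability matrix C = [B  AB  A^2B] = [[-3, -3, 42], [3, -3, 27], [3, -12, 15]]
Expanding along the first row, det(C) = (-3)·((-3)·15 - 27·(-12)) - (-3)·(3·15 - 27·3) + 42·(3·(-12) - (-3)·3) = (-3)·279 - (-3)·(-36) + 42·(-27) = -2079
Since det(C) ≠ 0, rank(C) = 3 and the system is completely controllable.

-2079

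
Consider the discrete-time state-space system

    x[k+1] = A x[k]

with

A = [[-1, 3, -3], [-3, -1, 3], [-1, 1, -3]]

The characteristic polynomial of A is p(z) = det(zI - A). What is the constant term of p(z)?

24

Expand det(zI - A) for the 3×3 matrix.
p(z) = z^3 + 5z^2 + 10z + 24.
(Check: constant term = det(-A) = (-1)^3 det A = 24; coefficient of z^2 = -tr A = 5.)
The constant term is 24.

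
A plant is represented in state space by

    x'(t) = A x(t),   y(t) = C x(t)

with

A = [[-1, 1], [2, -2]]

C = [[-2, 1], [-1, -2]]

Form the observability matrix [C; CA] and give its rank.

2

CA = [[4, -4], [-3, 3]]
Observability matrix O = [C; CA] = [[-2, 1], [-1, -2], [4, -4], [-3, 3]]
Take the 2×2 submatrix of O formed by rows 1, 2: [[-2, 1], [-1, -2]]. Its determinant is (-2)·(-2) - 1·(-1) = 4 - (-1) = 5 ≠ 0.
So rank(O) ≥ 2; since O has 2 columns, rank(O) = 2.
rank(O) = 2 = n, so the pair (A, C) is completely observable.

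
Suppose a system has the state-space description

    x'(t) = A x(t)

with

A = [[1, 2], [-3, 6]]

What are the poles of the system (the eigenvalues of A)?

3, 4

det(sI - A) = s^2 - (tr A)s + det A, with tr A = 1 + 6 = 7 and det A = 1·6 - 2·(-3) = 6 - (-6) = 12.
So p(s) = det(sI - A) = s^2 - 7s + 12.
Factor s^2 - 7s + 12: two numbers with sum 7 and product 12 are 4 and 3, so s^2 - 7s + 12 = (s - 4)(s - 3).
Hence p(s) = (s - 4) (s - 3), with roots 3, 4.
At least one eigenvalue has non-negative real part, so the system is not asymptotically stable.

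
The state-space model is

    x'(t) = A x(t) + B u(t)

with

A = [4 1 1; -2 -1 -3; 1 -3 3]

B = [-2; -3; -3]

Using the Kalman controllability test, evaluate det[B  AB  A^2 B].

AB = [[-14], [16], [-2]]
A^2B = [[-42], [18], [-68]]
Controllability matrix C = [B  AB  A^2B] = [[-2, -14, -42], [-3, 16, 18], [-3, -2, -68]]
Expanding along the first row, det(C) = (-2)·(16·(-68) - 18·(-2)) - (-14)·((-3)·(-68) - 18·(-3)) + (-42)·((-3)·(-2) - 16·(-3)) = (-2)·(-1052) - (-14)·258 + (-42)·54 = 3448
Since det(C) ≠ 0, rank(C) = 3 and the system is completely controllable.

3448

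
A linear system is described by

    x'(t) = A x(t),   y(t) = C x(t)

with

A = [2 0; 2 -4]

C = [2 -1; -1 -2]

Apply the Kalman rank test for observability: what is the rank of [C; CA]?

2

CA = [[2, 4], [-6, 8]]
Observability matrix O = [C; CA] = [[2, -1], [-1, -2], [2, 4], [-6, 8]]
Take the 2×2 submatrix of O formed by rows 1, 2: [[2, -1], [-1, -2]]. Its determinant is 2·(-2) - (-1)·(-1) = -4 - 1 = -5 ≠ 0.
So rank(O) ≥ 2; since O has 2 columns, rank(O) = 2.
rank(O) = 2 = n, so the pair (A, C) is completely observable.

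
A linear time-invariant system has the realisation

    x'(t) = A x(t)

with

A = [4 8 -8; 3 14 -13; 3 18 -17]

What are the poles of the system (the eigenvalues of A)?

-4, 1, 4

det(sI - A) = s^3 - (tr A)s^2 + (M11 + M22 + M33)s - det A, where Mii is the 2×2 principal minor of A obtained by deleting row i and column i.
tr A = 4 + 14 + (-17) = 1; M11 = 14·(-17) - (-13)·18 = -238 - (-234) = -4; M22 = 4·(-17) - (-8)·3 = -68 - (-24) = -44; M33 = 4·14 - 8·3 = 56 - 24 = 32; sum of minors = -16.
det A = 4·(14·(-17) - (-13)·18) - 8·(3·(-17) - (-13)·3) + (-8)·(3·18 - 14·3) = 4·(-4) - 8·(-12) + (-8)·12 = -16.
So p(s) = det(sI - A) = s^3 - s^2 - 16s + 16.
Rational-root test: any integer root divides 16. Testing small divisors, s = 1 works: p(1) = 1 + (-1) + (-16) + 16 = 0, so (s - 1) is a factor.
Dividing, p(s) = (s - 1)(s^2 - 16).
Factor s^2 - 16: two numbers with sum 0 and product -16 are 4 and -4, so s^2 - 16 = (s - 4)(s + 4).
Hence p(s) = (s - 4) (s - 1) (s + 4), with roots -4, 1, 4.
At least one eigenvalue has non-negative real part, so the system is not asymptotically stable.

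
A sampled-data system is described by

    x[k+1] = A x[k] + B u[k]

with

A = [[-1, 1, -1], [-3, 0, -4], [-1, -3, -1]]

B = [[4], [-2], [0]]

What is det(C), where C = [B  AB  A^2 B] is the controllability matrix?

AB = [[-6], [-12], [2]]
A^2B = [[-8], [10], [40]]
Controllability matrix C = [B  AB  A^2B] = [[4, -6, -8], [-2, -12, 10], [0, 2, 40]]
Expanding along the first row, det(C) = 4·((-12)·40 - 10·2) - (-6)·((-2)·40 - 10·0) + (-8)·((-2)·2 - (-12)·0) = 4·(-500) - (-6)·(-80) + (-8)·(-4) = -2448
Since det(C) ≠ 0, rank(C) = 3 and the system is completely controllable.

-2448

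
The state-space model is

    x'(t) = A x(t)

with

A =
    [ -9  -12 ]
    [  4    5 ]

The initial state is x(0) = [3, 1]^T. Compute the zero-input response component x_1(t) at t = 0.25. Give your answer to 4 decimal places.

det(sI - A) = s^2 - (tr A)s + det A, with tr A = (-9) + 5 = -4 and det A = (-9)·5 - (-12)·4 = -45 - (-48) = 3.
So p(s) = det(sI - A) = s^2 + 4s + 3.
Factor s^2 + 4s + 3: two numbers with sum -4 and product 3 are -1 and -3, so s^2 + 4s + 3 = (s + 1)(s + 3).
Hence p(s) = (s + 1) (s + 3), with roots -3, -1.
The eigenvalues -3, -1 are distinct and real, so A is diagonalisable and x(t) = e^{At} x(0) = V diag(e^{λ_i t}) V^{-1} x(0), where the columns of V are the eigenvectors.
λ = -3: A - (-3)I = [[-6, -12], [4, 8]]. Row 1 gives (-6)·v1 + (-12)·v2 = 0, so take v_1 = [-2, 1]^T.
λ = -1: A - (-1)I = [[-8, -12], [4, 6]]. Row 1 gives (-8)·v1 + (-12)·v2 = 0, so take v_2 = [-3, 2]^T.
V = [v_1 v_2] = [[-2, -3], [1, 2]] has det V = -1, so V^{-1} = adj(V)/det V = [[-2, -3], [1, 2]].
Modal coordinates z(0) = V^{-1} x(0): (-2)·3 + (-3)·1 = -9; 1·3 + 2·1 = 5; so z(0) = [-9, 5]^T.
x_1(t) = Σ_i (v_i)_1 · z_i(0) · e^{λ_i t} (row 1 of V times the modal terms).
x_1(0.25) = (-2)·(-9)·e^{-3·0.25} + (-3)·5·e^{-1·0.25} = 18·0.472367 + (-15)·0.778801 = -3.1794.

-3.1794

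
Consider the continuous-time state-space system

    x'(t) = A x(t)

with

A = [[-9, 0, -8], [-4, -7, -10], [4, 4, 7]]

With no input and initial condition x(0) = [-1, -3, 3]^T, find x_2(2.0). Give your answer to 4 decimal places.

-0.6766

det(sI - A) = s^3 - (tr A)s^2 + (M11 + M22 + M33)s - det A, where Mii is the 2×2 principal minor of A obtained by deleting row i and column i.
tr A = (-9) + (-7) + 7 = -9; M11 = (-7)·7 - (-10)·4 = -49 - (-40) = -9; M22 = (-9)·7 - (-8)·4 = -63 - (-32) = -31; M33 = (-9)·(-7) - 0·(-4) = 63 - 0 = 63; sum of minors = 23.
det A = (-9)·((-7)·7 - (-10)·4) - 0·((-4)·7 - (-10)·4) + (-8)·((-4)·4 - (-7)·4) = (-9)·(-9) - 0·12 + (-8)·12 = -15.
So p(s) = det(sI - A) = s^3 + 9s^2 + 23s + 15.
Rational-root test: any integer root divides 15. Testing small divisors, s = -1 works: p(-1) = -1 + 9 + (-23) + 15 = 0, so (s + 1) is a factor.
Dividing, p(s) = (s + 1)(s^2 + 8s + 15).
Factor s^2 + 8s + 15: two numbers with sum -8 and product 15 are -3 and -5, so s^2 + 8s + 15 = (s + 3)(s + 5).
Hence p(s) = (s + 1) (s + 3) (s + 5), with roots -5, -3, -1.
The eigenvalues -5, -3, -1 are distinct and real, so A is diagonalisable and x(t) = e^{At} x(0) = V diag(e^{λ_i t}) V^{-1} x(0), where the columns of V are the eigenvectors.
λ = -5: A - (-5)I = [[-4, 0, -8], [-4, -2, -10], [4, 4, 12]]. v must be orthogonal to every row; (row 1) × (row 2) = [-16, -8, 8], so take v_1 = [-2, -1, 1]^T.
λ = -3: A - (-3)I = [[-6, 0, -8], [-4, -4, -10], [4, 4, 10]]. v must be orthogonal to every row; (row 1) × (row 2) = [-32, -28, 24], so take v_2 = [8, 7, -6]^T.
λ = -1: A - (-1)I = [[-8, 0, -8], [-4, -6, -10], [4, 4, 8]]. v must be orthogonal to every row; (row 1) × (row 2) = [-48, -48, 48], so take v_3 = [-1, -1, 1]^T.
V = [v_1 v_2 v_3] = [[-2, 8, -1], [-1, 7, -1], [1, -6, 1]] has det V = -1, so V^{-1} = adj(V)/det V = [[-1, 2, 1], [0, 1, 1], [1, 4, 6]].
Modal coordinates z(0) = V^{-1} x(0): (-1)·(-1) + 2·(-3) + 1·3 = -2; 0·(-1) + 1·(-3) + 1·3 = 0; 1·(-1) + 4·(-3) + 6·3 = 5; so z(0) = [-2, 0, 5]^T.
x_2(t) = Σ_i (v_i)_2 · z_i(0) · e^{λ_i t} (row 2 of V times the modal terms).
x_2(2.0) = (-1)·(-2)·e^{-5·2.0} + 7·0·e^{-3·2.0} + (-1)·5·e^{-1·2.0} = 2·0.000045 + 0·0.002479 + (-5)·0.135335 = -0.6766.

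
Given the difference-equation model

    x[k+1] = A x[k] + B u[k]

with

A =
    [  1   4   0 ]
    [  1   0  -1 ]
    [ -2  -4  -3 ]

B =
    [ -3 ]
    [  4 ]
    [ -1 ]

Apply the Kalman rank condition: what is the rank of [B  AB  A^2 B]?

3

AB = [[13], [-2], [-7]]
A^2B = [[5], [20], [3]]
Controllability matrix C = [B  AB  A^2B] = [[-3, 13, 5], [4, -2, 20], [-1, -7, 3]]
det(C) = (-3)·((-2)·3 - 20·(-7)) - 13·(4·3 - 20·(-1)) + 5·(4·(-7) - (-2)·(-1)) = (-3)·134 - 13·32 + 5·(-30) = -968 ≠ 0, so rank(C) = 3.
rank(C) = 3 = n, so the pair (A, B) is completely controllable.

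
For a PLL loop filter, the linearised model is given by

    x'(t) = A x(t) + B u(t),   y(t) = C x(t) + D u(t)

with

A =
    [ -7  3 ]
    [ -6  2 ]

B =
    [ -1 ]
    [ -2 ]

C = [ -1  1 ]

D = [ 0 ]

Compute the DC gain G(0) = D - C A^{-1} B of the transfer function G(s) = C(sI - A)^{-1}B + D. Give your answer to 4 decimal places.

-1.0000

G(0) = C(-A)^{-1}B + D = -C A^{-1} B + D.
det A = 4, so A^{-1} = (1/4)·adj(A) = [[1/2, -3/4], [3/2, -7/4]]
A^{-1} B = [1, 2]^T
C A^{-1} B = 1
G(0) = D - C A^{-1} B = 0 - (1) = -1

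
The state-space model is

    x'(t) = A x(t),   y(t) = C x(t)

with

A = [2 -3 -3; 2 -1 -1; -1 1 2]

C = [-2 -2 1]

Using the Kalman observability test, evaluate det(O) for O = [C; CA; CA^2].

CA = [[-9, 9, 10]]
CA^2 = [[-10, 28, 38]]
Observability matrix O = [C; CA; CA^2] = [[-2, -2, 1], [-9, 9, 10], [-10, 28, 38]]
Expanding along the first row, det(O) = (-2)·(9·38 - 10·28) - (-2)·((-9)·38 - 10·(-10)) + 1·((-9)·28 - 9·(-10)) = (-2)·62 - (-2)·(-242) + 1·(-162) = -770
Since det(O) ≠ 0, rank(O) = 3 and the system is completely observable.

-770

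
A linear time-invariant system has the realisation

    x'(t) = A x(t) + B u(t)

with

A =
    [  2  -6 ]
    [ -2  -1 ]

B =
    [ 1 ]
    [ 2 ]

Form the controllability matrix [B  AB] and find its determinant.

AB = [[-10], [-4]]
Controllability matrix C = [B  AB] = [[1, -10], [2, -4]]
det(C) = 1·(-4) - (-10)·2 = -4 - (-20) = 16
Since det(C) ≠ 0, rank(C) = 2 and the system is completely controllable.

16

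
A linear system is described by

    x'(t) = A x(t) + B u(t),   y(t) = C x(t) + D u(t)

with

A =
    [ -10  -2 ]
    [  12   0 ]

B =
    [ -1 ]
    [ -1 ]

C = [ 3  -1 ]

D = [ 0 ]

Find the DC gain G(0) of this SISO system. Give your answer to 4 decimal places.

1.1667

G(0) = C(-A)^{-1}B + D = -C A^{-1} B + D.
det A = 24, so A^{-1} = (1/24)·adj(A) = [[0, 1/12], [-1/2, -5/12]]
A^{-1} B = [-1/12, 11/12]^T
C A^{-1} B = -7/6
G(0) = D - C A^{-1} B = 0 - (-7/6) = 7/6 ≈ 1.1667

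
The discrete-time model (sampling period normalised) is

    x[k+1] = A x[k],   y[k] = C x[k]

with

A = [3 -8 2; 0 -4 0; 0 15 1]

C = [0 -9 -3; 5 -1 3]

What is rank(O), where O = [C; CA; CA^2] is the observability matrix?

CA = [[0, -9, -3], [15, 9, 13]]
CA^2 = [[0, -9, -3], [45, 39, 43]]
Observability matrix O = [C; CA; CA^2] = [[0, -9, -3], [5, -1, 3], [0, -9, -3], [15, 9, 13], [0, -9, -3], [45, 39, 43]]
The columns c1, c2, c3 of O are linearly dependent: -2·c1 - c2 + 3·c3 = 0 (check each entry), so rank(O) ≤ 2.
The 2×2 minor from rows 1, 2, columns 1, 2 is 0·(-1) - (-9)·5 = 0 - (-45) = 45 ≠ 0, so rank(O) = 2.
rank(O) = 2 < n = 3, so the pair (A, C) is not completely observable.

2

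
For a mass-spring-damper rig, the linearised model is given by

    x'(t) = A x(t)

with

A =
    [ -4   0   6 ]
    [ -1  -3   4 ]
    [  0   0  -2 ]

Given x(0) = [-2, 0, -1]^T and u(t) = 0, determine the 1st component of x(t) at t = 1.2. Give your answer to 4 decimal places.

-0.2639

det(sI - A) = s^3 - (tr A)s^2 + (M11 + M22 + M33)s - det A, where Mii is the 2×2 principal minor of A obtained by deleting row i and column i.
tr A = (-4) + (-3) + (-2) = -9; M11 = (-3)·(-2) - 4·0 = 6 - 0 = 6; M22 = (-4)·(-2) - 6·0 = 8 - 0 = 8; M33 = (-4)·(-3) - 0·(-1) = 12 - 0 = 12; sum of minors = 26.
det A = (-4)·((-3)·(-2) - 4·0) - 0·((-1)·(-2) - 4·0) + 6·((-1)·0 - (-3)·0) = (-4)·6 - 0·2 + 6·0 = -24.
So p(s) = det(sI - A) = s^3 + 9s^2 + 26s + 24.
Rational-root test: any integer root divides 24. Testing small divisors, s = -2 works: p(-2) = -8 + 36 + (-52) + 24 = 0, so (s + 2) is a factor.
Dividing, p(s) = (s + 2)(s^2 + 7s + 12).
Factor s^2 + 7s + 12: two numbers with sum -7 and product 12 are -3 and -4, so s^2 + 7s + 12 = (s + 3)(s + 4).
Hence p(s) = (s + 2) (s + 3) (s + 4), with roots -4, -3, -2.
The eigenvalues -4, -3, -2 are distinct and real, so A is diagonalisable and x(t) = e^{At} x(0) = V diag(e^{λ_i t}) V^{-1} x(0), where the columns of V are the eigenvectors.
λ = -4: A - (-4)I = [[0, 0, 6], [-1, 1, 4], [0, 0, 2]]. v must be orthogonal to every row; (row 1) × (row 2) = [-6, -6, 0], so take v_1 = [1, 1, 0]^T.
λ = -3: A - (-3)I = [[-1, 0, 6], [-1, 0, 4], [0, 0, 1]]. v must be orthogonal to every row; (row 1) × (row 2) = [0, -2, 0], so take v_2 = [0, -1, 0]^T.
λ = -2: A - (-2)I = [[-2, 0, 6], [-1, -1, 4], [0, 0, 0]]. v must be orthogonal to every row; (row 1) × (row 2) = [6, 2, 2], so take v_3 = [3, 1, 1]^T.
V = [v_1 v_2 v_3] = [[1, 0, 3], [1, -1, 1], [0, 0, 1]] has det V = -1, so V^{-1} = adj(V)/det V = [[1, 0, -3], [1, -1, -2], [0, 0, 1]].
Modal coordinates z(0) = V^{-1} x(0): 1·(-2) + 0·0 + (-3)·(-1) = 1; 1·(-2) + (-1)·0 + (-2)·(-1) = 0; 0·(-2) + 0·0 + 1·(-1) = -1; so z(0) = [1, 0, -1]^T.
x_1(t) = Σ_i (v_i)_1 · z_i(0) · e^{λ_i t} (row 1 of V times the modal terms).
x_1(1.2) = 1·1·e^{-4·1.2} + 0·0·e^{-3·1.2} + 3·(-1)·e^{-2·1.2} = 1·0.008230 + 0·0.027324 + (-3)·0.090718 = -0.2639.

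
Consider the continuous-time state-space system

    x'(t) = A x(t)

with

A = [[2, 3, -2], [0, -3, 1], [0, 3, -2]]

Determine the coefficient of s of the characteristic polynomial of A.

Expand det(sI - A) for the 3×3 matrix.
p(s) = s^3 + 3s^2 - 7s - 6.
(Check: constant term = det(-A) = (-1)^3 det A = -6; coefficient of s^2 = -tr A = 3.)
The coefficient of s is -7.

-7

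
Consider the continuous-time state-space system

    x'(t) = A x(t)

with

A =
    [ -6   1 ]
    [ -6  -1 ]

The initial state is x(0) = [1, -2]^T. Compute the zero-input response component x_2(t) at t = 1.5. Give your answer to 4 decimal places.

det(sI - A) = s^2 - (tr A)s + det A, with tr A = (-6) + (-1) = -7 and det A = (-6)·(-1) - 1·(-6) = 6 - (-6) = 12.
So p(s) = det(sI - A) = s^2 + 7s + 12.
Factor s^2 + 7s + 12: two numbers with sum -7 and product 12 are -3 and -4, so s^2 + 7s + 12 = (s + 3)(s + 4).
Hence p(s) = (s + 3) (s + 4), with roots -4, -3.
The eigenvalues -4, -3 are distinct and real, so A is diagonalisable and x(t) = e^{At} x(0) = V diag(e^{λ_i t}) V^{-1} x(0), where the columns of V are the eigenvectors.
λ = -4: A - (-4)I = [[-2, 1], [-6, 3]]. Row 1 gives (-2)·v1 + 1·v2 = 0, so take v_1 = [1, 2]^T.
λ = -3: A - (-3)I = [[-3, 1], [-6, 2]]. Row 1 gives (-3)·v1 + 1·v2 = 0, so take v_2 = [-1, -3]^T.
V = [v_1 v_2] = [[1, -1], [2, -3]] has det V = -1, so V^{-1} = adj(V)/det V = [[3, -1], [2, -1]].
Modal coordinates z(0) = V^{-1} x(0): 3·1 + (-1)·(-2) = 5; 2·1 + (-1)·(-2) = 4; so z(0) = [5, 4]^T.
x_2(t) = Σ_i (v_i)_2 · z_i(0) · e^{λ_i t} (row 2 of V times the modal terms).
x_2(1.5) = 2·5·e^{-4·1.5} + (-3)·4·e^{-3·1.5} = 10·0.002479 + (-12)·0.011109 = -0.1085.

-0.1085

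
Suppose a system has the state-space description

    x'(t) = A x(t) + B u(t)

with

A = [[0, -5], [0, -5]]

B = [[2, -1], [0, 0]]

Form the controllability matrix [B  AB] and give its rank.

1

AB = [[0, 0], [0, 0]]
Controllability matrix C = [B  AB] = [[2, -1, 0, 0], [0, 0, 0, 0]]
Every column of C is a scalar multiple of column 1 = [2, 0] (multipliers 1, -1/2, 0, 0), so the columns span a one-dimensional space.
C ≠ 0, hence rank(C) = 1.
rank(C) = 1 < n = 2, so the pair (A, B) is not completely controllable.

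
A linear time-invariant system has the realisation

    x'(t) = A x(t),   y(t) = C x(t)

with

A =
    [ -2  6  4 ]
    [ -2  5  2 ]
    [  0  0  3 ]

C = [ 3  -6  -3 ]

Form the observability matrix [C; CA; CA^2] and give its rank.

2

CA = [[6, -12, -9]]
CA^2 = [[12, -24, -27]]
Observability matrix O = [C; CA; CA^2] = [[3, -6, -3], [6, -12, -9], [12, -24, -27]]
The columns c1, c2, c3 of O are linearly dependent: 2·c1 + c2 = 0 (check each entry), so rank(O) ≤ 2.
The 2×2 minor from rows 1, 2, columns 1, 3 is 3·(-9) - (-3)·6 = -27 - (-18) = -9 ≠ 0, so rank(O) = 2.
rank(O) = 2 < n = 3, so the pair (A, C) is not completely observable.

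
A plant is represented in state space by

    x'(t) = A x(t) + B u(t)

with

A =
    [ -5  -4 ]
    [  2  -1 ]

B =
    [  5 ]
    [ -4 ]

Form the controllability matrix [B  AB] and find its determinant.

AB = [[-9], [14]]
Controllability matrix C = [B  AB] = [[5, -9], [-4, 14]]
det(C) = 5·14 - (-9)·(-4) = 70 - 36 = 34
Since det(C) ≠ 0, rank(C) = 2 and the system is completely controllable.

34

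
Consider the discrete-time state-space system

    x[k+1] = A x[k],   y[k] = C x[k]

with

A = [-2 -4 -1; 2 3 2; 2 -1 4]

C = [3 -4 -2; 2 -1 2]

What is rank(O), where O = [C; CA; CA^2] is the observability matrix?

3

CA = [[-18, -22, -19], [-2, -13, 4]]
CA^2 = [[-46, 25, -102], [-14, -35, -8]]
Observability matrix O = [C; CA; CA^2] = [[3, -4, -2], [2, -1, 2], [-18, -22, -19], [-2, -13, 4], [-46, 25, -102], [-14, -35, -8]]
Take the 3×3 submatrix of O formed by rows 1, 2, 3: [[3, -4, -2], [2, -1, 2], [-18, -22, -19]]. Its determinant is 3·((-1)·(-19) - 2·(-22)) - (-4)·(2·(-19) - 2·(-18)) + (-2)·(2·(-22) - (-1)·(-18)) = 3·63 - (-4)·(-2) + (-2)·(-62) = 305 ≠ 0.
So rank(O) ≥ 3; since O has 3 columns, rank(O) = 3.
rank(O) = 3 = n, so the pair (A, C) is completely observable.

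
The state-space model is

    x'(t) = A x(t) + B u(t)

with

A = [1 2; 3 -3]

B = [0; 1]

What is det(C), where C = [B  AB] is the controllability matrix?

-2

AB = [[2], [-3]]
Controllability matrix C = [B  AB] = [[0, 2], [1, -3]]
det(C) = 0·(-3) - 2·1 = 0 - 2 = -2
Since det(C) ≠ 0, rank(C) = 2 and the system is completely controllable.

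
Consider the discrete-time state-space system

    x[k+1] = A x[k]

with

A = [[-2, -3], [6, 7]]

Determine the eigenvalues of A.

1, 4

det(zI - A) = z^2 - (tr A)z + det A, with tr A = (-2) + 7 = 5 and det A = (-2)·7 - (-3)·6 = -14 - (-18) = 4.
So p(z) = det(zI - A) = z^2 - 5z + 4.
Factor z^2 - 5z + 4: two numbers with sum 5 and product 4 are 4 and 1, so z^2 - 5z + 4 = (z - 4)(z - 1).
Hence p(z) = (z - 4) (z - 1), with roots 1, 4.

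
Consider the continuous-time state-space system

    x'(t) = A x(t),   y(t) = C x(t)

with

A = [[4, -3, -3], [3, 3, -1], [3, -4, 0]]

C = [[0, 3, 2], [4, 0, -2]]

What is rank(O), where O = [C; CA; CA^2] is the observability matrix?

3

CA = [[15, 1, -3], [10, -4, -12]]
CA^2 = [[54, -30, -46], [-8, 6, -26]]
Observability matrix O = [C; CA; CA^2] = [[0, 3, 2], [4, 0, -2], [15, 1, -3], [10, -4, -12], [54, -30, -46], [-8, 6, -26]]
Take the 3×3 submatrix of O formed by rows 1, 2, 3: [[0, 3, 2], [4, 0, -2], [15, 1, -3]]. Its determinant is 0·(0·(-3) - (-2)·1) - 3·(4·(-3) - (-2)·15) + 2·(4·1 - 0·15) = 0·2 - 3·18 + 2·4 = -46 ≠ 0.
So rank(O) ≥ 3; since O has 3 columns, rank(O) = 3.
rank(O) = 3 = n, so the pair (A, C) is completely observable.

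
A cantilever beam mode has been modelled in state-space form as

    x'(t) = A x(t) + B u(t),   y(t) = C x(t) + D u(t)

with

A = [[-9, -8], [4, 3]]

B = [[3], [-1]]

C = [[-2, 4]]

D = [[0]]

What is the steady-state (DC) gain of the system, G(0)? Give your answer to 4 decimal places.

2.8000

G(0) = C(-A)^{-1}B + D = -C A^{-1} B + D.
det A = 5, so A^{-1} = (1/5)·adj(A) = [[3/5, 8/5], [-4/5, -9/5]]
A^{-1} B = [1/5, -3/5]^T
C A^{-1} B = -14/5
G(0) = D - C A^{-1} B = 0 - (-14/5) = 14/5 ≈ 2.8000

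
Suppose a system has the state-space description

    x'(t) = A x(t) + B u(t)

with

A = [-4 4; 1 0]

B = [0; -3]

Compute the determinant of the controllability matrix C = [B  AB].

-36

AB = [[-12], [0]]
Controllability matrix C = [B  AB] = [[0, -12], [-3, 0]]
det(C) = 0·0 - (-12)·(-3) = 0 - 36 = -36
Since det(C) ≠ 0, rank(C) = 2 and the system is completely controllable.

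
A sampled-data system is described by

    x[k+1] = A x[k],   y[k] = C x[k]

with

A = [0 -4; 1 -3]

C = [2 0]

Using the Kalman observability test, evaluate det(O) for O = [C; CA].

-16

CA = [[0, -8]]
Observability matrix O = [C; CA] = [[2, 0], [0, -8]]
det(O) = 2·(-8) - 0·0 = -16 - 0 = -16
Since det(O) ≠ 0, rank(O) = 2 and the system is completely observable.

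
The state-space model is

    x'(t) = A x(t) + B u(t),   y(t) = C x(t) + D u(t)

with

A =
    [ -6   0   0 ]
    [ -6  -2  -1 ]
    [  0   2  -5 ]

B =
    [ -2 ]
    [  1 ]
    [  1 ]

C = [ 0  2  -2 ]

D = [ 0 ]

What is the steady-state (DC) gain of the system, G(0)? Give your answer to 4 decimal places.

1.0000

G(0) = C(-A)^{-1}B + D = -C A^{-1} B + D.
det A = -72, so A^{-1} = (1/-72)·adj(A) = [[-1/6, 0, 0], [5/12, -5/12, 1/12], [1/6, -1/6, -1/6]]
A^{-1} B = [1/3, -7/6, -2/3]^T
C A^{-1} B = -1
G(0) = D - C A^{-1} B = 0 - (-1) = 1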